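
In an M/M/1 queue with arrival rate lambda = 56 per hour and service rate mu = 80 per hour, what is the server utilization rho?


rho = lambda/mu = 56/80 = 0.7

0.7


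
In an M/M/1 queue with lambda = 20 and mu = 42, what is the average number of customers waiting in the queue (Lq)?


rho = 20/42; Lq = rho^2/(1-rho) = 0.43

0.43


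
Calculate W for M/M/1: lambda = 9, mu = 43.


W = 1/(mu - lambda) = 1/(43 - 9) = 0.0294 hours

0.0294 hours


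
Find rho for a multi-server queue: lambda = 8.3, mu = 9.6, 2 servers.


rho = lambda / (c * mu) = 8.3 / (2 * 9.6) = 0.4323

0.4323


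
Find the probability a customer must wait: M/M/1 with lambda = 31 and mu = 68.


P(wait) = rho = lambda/mu = 31/68 = 0.4559

0.4559


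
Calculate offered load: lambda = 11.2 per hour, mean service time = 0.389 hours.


Offered load a = lambda * E[S] = 11.2 * 0.389 = 4.36 Erlangs

4.36 Erlangs


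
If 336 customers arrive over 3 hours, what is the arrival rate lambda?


lambda = total arrivals / time = 336 / 3 = 112.0 per hour

112.0 per hour


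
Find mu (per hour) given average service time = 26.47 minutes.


mu = 60 / avg_service_time = 60 / 26.47 = 2.27 per hour

2.27 per hour


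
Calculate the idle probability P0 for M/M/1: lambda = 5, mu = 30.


P0 = 1 - rho = 1 - 5/30 = 0.8333

0.8333


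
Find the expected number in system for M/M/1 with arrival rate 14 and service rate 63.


rho = 14/63; L = rho/(1-rho) = 0.29

0.29


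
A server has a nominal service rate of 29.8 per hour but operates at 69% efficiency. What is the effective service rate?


Effective rate = mu * efficiency = 29.8 * 0.69 = 20.56 per hour

20.56 per hour


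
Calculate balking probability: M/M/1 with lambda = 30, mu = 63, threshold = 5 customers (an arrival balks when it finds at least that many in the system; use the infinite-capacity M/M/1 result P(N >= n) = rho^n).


P(N >= 5) = rho^5 = (30/63)^5 = 0.0245

0.0245


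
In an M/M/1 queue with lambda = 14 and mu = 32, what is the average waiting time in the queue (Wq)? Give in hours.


rho = 14/32; Wq = rho/(mu - lambda) = 0.0243 hours

0.0243 hours


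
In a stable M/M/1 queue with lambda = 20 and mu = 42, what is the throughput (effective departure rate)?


For a stable queue (lambda < mu), throughput = lambda = 20 per hour

20 per hour


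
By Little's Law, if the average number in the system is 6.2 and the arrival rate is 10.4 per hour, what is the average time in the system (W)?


W = L / lambda = 6.2 / 10.4 = 0.5962 hours

0.5962 hours


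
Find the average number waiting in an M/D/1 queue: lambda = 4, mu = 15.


M/D/1: Lq = rho^2 / (2*(1-rho)) where rho = 4/15; Lq = 0.05

0.05


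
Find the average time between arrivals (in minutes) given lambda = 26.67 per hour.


Mean interarrival time = 60/lambda = 60/26.67 = 2.25 minutes

2.25 minutes


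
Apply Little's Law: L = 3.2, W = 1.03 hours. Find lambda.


lambda = L / W = 3.2 / 1.03 = 3.11 per hour

3.11 per hour


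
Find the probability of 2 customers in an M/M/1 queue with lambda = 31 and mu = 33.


rho = 31/33; P(n) = (1-rho)*rho^n = (1-31/33)*(31/33)^2 = 0.0535

0.0535


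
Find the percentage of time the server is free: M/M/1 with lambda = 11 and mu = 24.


Idle fraction = (1 - rho) * 100 = (1 - 11/24) * 100 = 54.2%

54.2%


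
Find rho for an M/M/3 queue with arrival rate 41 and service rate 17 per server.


rho = lambda/(c*mu) = 41/(3*17) = 0.8039

0.8039


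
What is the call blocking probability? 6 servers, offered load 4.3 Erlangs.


B(N,A) = (A^N/N!) / sum(A^k/k!, k=0..N) with N=6, A=4.3 = 0.1392

0.1392


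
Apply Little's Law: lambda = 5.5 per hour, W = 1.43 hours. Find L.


L = lambda * W = 5.5 * 1.43 = 7.87

7.87


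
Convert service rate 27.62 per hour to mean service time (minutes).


Mean service time = 60/mu = 60/27.62 = 2.17 minutes

2.17 minutes


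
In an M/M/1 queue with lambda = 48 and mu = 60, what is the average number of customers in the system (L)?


rho = 48/60; L = rho/(1-rho) = 4.0

4.0


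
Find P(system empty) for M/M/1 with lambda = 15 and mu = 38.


P0 = 1 - rho = 1 - 15/38 = 0.6053

0.6053


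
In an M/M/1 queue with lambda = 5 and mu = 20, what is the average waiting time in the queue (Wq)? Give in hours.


rho = 5/20; Wq = rho/(mu - lambda) = 0.0167 hours

0.0167 hours


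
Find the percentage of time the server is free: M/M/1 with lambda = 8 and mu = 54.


Idle fraction = (1 - rho) * 100 = (1 - 8/54) * 100 = 85.2%

85.2%


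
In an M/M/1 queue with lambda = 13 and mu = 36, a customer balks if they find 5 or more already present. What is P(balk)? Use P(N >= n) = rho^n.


P(N >= 5) = rho^5 = (13/36)^5 = 0.0061

0.0061


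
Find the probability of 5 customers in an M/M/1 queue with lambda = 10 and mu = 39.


rho = 10/39; P(n) = (1-rho)*rho^n = (1-10/39)*(10/39)^5 = 0.0008

0.0008


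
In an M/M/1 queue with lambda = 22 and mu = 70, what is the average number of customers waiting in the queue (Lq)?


rho = 22/70; Lq = rho^2/(1-rho) = 0.14

0.14


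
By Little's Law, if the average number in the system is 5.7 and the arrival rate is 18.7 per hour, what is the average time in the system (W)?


W = L / lambda = 5.7 / 18.7 = 0.3048 hours

0.3048 hours


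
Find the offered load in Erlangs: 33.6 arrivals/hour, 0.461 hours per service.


Offered load a = lambda * E[S] = 33.6 * 0.461 = 15.49 Erlangs

15.49 Erlangs


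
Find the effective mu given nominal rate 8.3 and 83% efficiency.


Effective rate = mu * efficiency = 8.3 * 0.83 = 6.89 per hour

6.89 per hour


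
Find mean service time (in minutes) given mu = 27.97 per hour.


Mean service time = 60/mu = 60/27.97 = 2.15 minutes

2.15 minutes


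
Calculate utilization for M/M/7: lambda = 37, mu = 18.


rho = lambda/(c*mu) = 37/(7*18) = 0.2937

0.2937


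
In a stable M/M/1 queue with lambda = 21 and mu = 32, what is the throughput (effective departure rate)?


For a stable queue (lambda < mu), throughput = lambda = 21 per hour

21 per hour


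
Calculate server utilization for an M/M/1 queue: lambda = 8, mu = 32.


rho = lambda/mu = 8/32 = 0.25

0.25


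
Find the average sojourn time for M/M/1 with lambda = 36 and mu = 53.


W = 1/(mu - lambda) = 1/(53 - 36) = 0.0588 hours

0.0588 hours


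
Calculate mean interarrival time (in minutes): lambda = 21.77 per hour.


Mean interarrival time = 60/lambda = 60/21.77 = 2.76 minutes

2.76 minutes


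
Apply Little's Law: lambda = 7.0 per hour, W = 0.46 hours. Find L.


L = lambda * W = 7.0 * 0.46 = 3.22

3.22


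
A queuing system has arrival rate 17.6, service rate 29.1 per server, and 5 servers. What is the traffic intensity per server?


rho = lambda / (c * mu) = 17.6 / (5 * 29.1) = 0.121

0.121


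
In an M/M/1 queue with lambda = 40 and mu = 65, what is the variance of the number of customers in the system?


rho = 40/65; Var(N) = rho/(1-rho)^2 = 4.16

4.16


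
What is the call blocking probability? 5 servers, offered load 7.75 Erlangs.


B(N,A) = (A^N/N!) / sum(A^k/k!, k=0..N) with N=5, A=7.75 = 0.4663

0.4663


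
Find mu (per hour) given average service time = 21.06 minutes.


mu = 60 / avg_service_time = 60 / 21.06 = 2.85 per hour

2.85 per hour


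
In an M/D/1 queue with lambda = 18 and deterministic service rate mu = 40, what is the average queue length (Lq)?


M/D/1: Lq = rho^2 / (2*(1-rho)) where rho = 18/40; Lq = 0.18

0.18


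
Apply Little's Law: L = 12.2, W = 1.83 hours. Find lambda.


lambda = L / W = 12.2 / 1.83 = 6.67 per hour

6.67 per hour


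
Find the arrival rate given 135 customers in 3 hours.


lambda = total arrivals / time = 135 / 3 = 45.0 per hour

45.0 per hour


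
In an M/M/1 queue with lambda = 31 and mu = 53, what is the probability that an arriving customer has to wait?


P(wait) = rho = lambda/mu = 31/53 = 0.5849

0.5849


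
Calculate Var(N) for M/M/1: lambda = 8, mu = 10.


rho = 8/10; Var(N) = rho/(1-rho)^2 = 20.0

20.0


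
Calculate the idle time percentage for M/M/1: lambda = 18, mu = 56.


Idle fraction = (1 - rho) * 100 = (1 - 18/56) * 100 = 67.9%

67.9%


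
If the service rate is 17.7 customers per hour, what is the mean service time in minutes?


Mean service time = 60/mu = 60/17.7 = 3.39 minutes

3.39 minutes


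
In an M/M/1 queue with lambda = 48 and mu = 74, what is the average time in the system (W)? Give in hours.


W = 1/(mu - lambda) = 1/(74 - 48) = 0.0385 hours

0.0385 hours


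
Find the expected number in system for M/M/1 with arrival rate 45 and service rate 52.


rho = 45/52; L = rho/(1-rho) = 6.43

6.43


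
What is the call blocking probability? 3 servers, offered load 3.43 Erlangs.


B(N,A) = (A^N/N!) / sum(A^k/k!, k=0..N) with N=3, A=3.43 = 0.3947

0.3947


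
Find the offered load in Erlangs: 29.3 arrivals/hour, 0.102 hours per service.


Offered load a = lambda * E[S] = 29.3 * 0.102 = 2.99 Erlangs

2.99 Erlangs


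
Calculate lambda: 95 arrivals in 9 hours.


lambda = total arrivals / time = 95 / 9 = 10.56 per hour

10.56 per hour


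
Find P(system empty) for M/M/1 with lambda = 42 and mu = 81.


P0 = 1 - rho = 1 - 42/81 = 0.4815

0.4815


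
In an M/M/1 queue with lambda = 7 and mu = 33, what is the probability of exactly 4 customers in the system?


rho = 7/33; P(n) = (1-rho)*rho^n = (1-7/33)*(7/33)^4 = 0.0016

0.0016


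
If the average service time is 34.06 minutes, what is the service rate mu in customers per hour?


mu = 60 / avg_service_time = 60 / 34.06 = 1.76 per hour

1.76 per hour


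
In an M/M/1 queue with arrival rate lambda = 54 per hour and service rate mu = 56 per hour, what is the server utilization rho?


rho = lambda/mu = 54/56 = 0.9643

0.9643


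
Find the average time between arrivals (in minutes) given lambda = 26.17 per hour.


Mean interarrival time = 60/lambda = 60/26.17 = 2.29 minutes

2.29 minutes


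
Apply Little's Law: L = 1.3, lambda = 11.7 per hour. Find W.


W = L / lambda = 1.3 / 11.7 = 0.1111 hours

0.1111 hours


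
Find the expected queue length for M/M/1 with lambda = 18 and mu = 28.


rho = 18/28; Lq = rho^2/(1-rho) = 1.16

1.16


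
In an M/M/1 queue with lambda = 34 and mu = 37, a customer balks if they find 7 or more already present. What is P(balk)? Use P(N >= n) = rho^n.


P(N >= 7) = rho^7 = (34/37)^7 = 0.5533

0.5533


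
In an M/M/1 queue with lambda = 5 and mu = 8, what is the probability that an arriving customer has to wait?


P(wait) = rho = lambda/mu = 5/8 = 0.625

0.625


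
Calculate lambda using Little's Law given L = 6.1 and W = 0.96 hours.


lambda = L / W = 6.1 / 0.96 = 6.35 per hour

6.35 per hour


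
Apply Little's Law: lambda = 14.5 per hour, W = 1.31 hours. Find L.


L = lambda * W = 14.5 * 1.31 = 19.0

19.0


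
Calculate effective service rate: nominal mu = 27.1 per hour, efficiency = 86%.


Effective rate = mu * efficiency = 27.1 * 0.86 = 23.31 per hour

23.31 per hour


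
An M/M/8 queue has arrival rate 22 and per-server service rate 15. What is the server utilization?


rho = lambda/(c*mu) = 22/(8*15) = 0.1833

0.1833


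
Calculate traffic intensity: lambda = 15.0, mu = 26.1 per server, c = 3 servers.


rho = lambda / (c * mu) = 15.0 / (3 * 26.1) = 0.1916

0.1916


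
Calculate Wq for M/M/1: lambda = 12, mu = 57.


rho = 12/57; Wq = rho/(mu - lambda) = 0.0047 hours

0.0047 hours


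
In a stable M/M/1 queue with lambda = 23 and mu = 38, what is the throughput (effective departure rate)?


For a stable queue (lambda < mu), throughput = lambda = 23 per hour

23 per hour


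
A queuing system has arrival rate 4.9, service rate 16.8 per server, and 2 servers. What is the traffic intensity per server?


rho = lambda / (c * mu) = 4.9 / (2 * 16.8) = 0.1458

0.1458


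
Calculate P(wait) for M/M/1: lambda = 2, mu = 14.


P(wait) = rho = lambda/mu = 2/14 = 0.1429

0.1429


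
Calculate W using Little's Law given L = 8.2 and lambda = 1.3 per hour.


W = L / lambda = 8.2 / 1.3 = 6.3077 hours

6.3077 hours


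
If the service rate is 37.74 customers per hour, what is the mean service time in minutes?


Mean service time = 60/mu = 60/37.74 = 1.59 minutes

1.59 minutes


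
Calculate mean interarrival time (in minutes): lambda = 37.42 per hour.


Mean interarrival time = 60/lambda = 60/37.42 = 1.6 minutes

1.6 minutes


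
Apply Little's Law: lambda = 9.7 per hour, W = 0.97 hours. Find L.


L = lambda * W = 9.7 * 0.97 = 9.41

9.41


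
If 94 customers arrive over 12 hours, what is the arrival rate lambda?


lambda = total arrivals / time = 94 / 12 = 7.83 per hour

7.83 per hour


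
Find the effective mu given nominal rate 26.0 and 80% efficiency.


Effective rate = mu * efficiency = 26.0 * 0.8 = 20.8 per hour

20.8 per hour


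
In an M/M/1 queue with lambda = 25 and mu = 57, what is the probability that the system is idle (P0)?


P0 = 1 - rho = 1 - 25/57 = 0.5614

0.5614


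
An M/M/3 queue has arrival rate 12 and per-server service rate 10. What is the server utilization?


rho = lambda/(c*mu) = 12/(3*10) = 0.4

0.4


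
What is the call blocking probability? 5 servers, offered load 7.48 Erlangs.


B(N,A) = (A^N/N!) / sum(A^k/k!, k=0..N) with N=5, A=7.48 = 0.4519

0.4519


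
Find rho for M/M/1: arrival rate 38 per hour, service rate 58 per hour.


rho = lambda/mu = 38/58 = 0.6552

0.6552


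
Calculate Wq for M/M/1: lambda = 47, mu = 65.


rho = 47/65; Wq = rho/(mu - lambda) = 0.0402 hours

0.0402 hours


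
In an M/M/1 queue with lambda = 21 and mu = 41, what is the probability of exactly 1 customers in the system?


rho = 21/41; P(n) = (1-rho)*rho^n = (1-21/41)*(21/41)^1 = 0.2499

0.2499


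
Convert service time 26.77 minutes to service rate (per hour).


mu = 60 / avg_service_time = 60 / 26.77 = 2.24 per hour

2.24 per hour


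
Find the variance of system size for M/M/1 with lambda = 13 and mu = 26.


rho = 13/26; Var(N) = rho/(1-rho)^2 = 2.0

2.0


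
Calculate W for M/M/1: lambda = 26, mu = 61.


W = 1/(mu - lambda) = 1/(61 - 26) = 0.0286 hours

0.0286 hours


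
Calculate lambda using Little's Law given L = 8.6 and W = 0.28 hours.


lambda = L / W = 8.6 / 0.28 = 30.71 per hour

30.71 per hour


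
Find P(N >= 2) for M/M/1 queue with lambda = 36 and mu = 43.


P(N >= 2) = rho^2 = (36/43)^2 = 0.7009

0.7009


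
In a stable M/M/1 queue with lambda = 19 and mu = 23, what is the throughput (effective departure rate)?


For a stable queue (lambda < mu), throughput = lambda = 19 per hour

19 per hour


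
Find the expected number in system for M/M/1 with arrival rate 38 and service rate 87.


rho = 38/87; L = rho/(1-rho) = 0.78

0.78


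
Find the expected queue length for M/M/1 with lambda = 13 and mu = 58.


rho = 13/58; Lq = rho^2/(1-rho) = 0.06

0.06


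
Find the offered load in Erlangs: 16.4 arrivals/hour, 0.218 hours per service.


Offered load a = lambda * E[S] = 16.4 * 0.218 = 3.58 Erlangs

3.58 Erlangs


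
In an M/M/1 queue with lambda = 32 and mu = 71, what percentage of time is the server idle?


Idle fraction = (1 - rho) * 100 = (1 - 32/71) * 100 = 54.9%

54.9%


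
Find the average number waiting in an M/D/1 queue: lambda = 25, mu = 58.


M/D/1: Lq = rho^2 / (2*(1-rho)) where rho = 25/58; Lq = 0.16

0.16


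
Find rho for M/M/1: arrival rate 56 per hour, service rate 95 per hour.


rho = lambda/mu = 56/95 = 0.5895

0.5895


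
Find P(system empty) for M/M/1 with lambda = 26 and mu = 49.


P0 = 1 - rho = 1 - 26/49 = 0.4694

0.4694


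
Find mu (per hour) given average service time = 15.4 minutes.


mu = 60 / avg_service_time = 60 / 15.4 = 3.9 per hour

3.9 per hour


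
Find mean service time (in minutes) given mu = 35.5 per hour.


Mean service time = 60/mu = 60/35.5 = 1.69 minutes

1.69 minutes


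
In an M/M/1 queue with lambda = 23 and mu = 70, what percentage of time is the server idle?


Idle fraction = (1 - rho) * 100 = (1 - 23/70) * 100 = 67.1%

67.1%


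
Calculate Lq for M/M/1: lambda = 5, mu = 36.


rho = 5/36; Lq = rho^2/(1-rho) = 0.02

0.02


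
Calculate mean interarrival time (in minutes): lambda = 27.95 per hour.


Mean interarrival time = 60/lambda = 60/27.95 = 2.15 minutes

2.15 minutes


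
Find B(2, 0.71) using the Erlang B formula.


B(N,A) = (A^N/N!) / sum(A^k/k!, k=0..N) with N=2, A=0.71 = 0.1285

0.1285


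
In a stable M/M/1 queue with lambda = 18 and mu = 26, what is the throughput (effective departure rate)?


For a stable queue (lambda < mu), throughput = lambda = 18 per hour

18 per hour


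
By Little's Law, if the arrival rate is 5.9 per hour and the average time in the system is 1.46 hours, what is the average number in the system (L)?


L = lambda * W = 5.9 * 1.46 = 8.61

8.61


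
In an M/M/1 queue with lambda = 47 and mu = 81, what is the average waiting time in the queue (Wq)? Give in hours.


rho = 47/81; Wq = rho/(mu - lambda) = 0.0171 hours

0.0171 hours


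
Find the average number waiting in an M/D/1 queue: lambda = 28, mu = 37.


M/D/1: Lq = rho^2 / (2*(1-rho)) where rho = 28/37; Lq = 1.18

1.18


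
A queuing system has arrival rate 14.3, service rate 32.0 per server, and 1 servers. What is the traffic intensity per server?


rho = lambda / (c * mu) = 14.3 / (1 * 32.0) = 0.4469

0.4469


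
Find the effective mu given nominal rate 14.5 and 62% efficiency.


Effective rate = mu * efficiency = 14.5 * 0.62 = 8.99 per hour

8.99 per hour


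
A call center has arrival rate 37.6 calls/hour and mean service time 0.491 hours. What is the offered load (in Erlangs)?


Offered load a = lambda * E[S] = 37.6 * 0.491 = 18.46 Erlangs

18.46 Erlangs


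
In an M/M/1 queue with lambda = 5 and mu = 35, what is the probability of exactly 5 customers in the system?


rho = 5/35; P(n) = (1-rho)*rho^n = (1-5/35)*(5/35)^5 = 0.0001

0.0001


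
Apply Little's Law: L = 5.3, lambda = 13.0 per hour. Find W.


W = L / lambda = 5.3 / 13.0 = 0.4077 hours

0.4077 hours


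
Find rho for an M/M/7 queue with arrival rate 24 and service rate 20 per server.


rho = lambda/(c*mu) = 24/(7*20) = 0.1714

0.1714


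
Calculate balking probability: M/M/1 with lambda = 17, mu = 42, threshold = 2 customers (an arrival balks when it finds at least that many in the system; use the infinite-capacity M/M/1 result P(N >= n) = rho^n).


P(N >= 2) = rho^2 = (17/42)^2 = 0.1638

0.1638


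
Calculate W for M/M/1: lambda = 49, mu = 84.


W = 1/(mu - lambda) = 1/(84 - 49) = 0.0286 hours

0.0286 hours


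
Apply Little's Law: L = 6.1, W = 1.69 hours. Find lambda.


lambda = L / W = 6.1 / 1.69 = 3.61 per hour

3.61 per hour


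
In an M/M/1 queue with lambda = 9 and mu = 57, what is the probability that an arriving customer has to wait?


P(wait) = rho = lambda/mu = 9/57 = 0.1579

0.1579


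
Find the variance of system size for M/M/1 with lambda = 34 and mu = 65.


rho = 34/65; Var(N) = rho/(1-rho)^2 = 2.3

2.3


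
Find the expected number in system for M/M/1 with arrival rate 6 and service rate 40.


rho = 6/40; L = rho/(1-rho) = 0.18

0.18


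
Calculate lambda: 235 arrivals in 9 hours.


lambda = total arrivals / time = 235 / 9 = 26.11 per hour

26.11 per hour


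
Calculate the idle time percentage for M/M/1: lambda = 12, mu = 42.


Idle fraction = (1 - rho) * 100 = (1 - 12/42) * 100 = 71.4%

71.4%


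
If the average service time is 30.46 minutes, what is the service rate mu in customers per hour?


mu = 60 / avg_service_time = 60 / 30.46 = 1.97 per hour

1.97 per hour


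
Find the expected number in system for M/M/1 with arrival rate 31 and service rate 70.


rho = 31/70; L = rho/(1-rho) = 0.79

0.79


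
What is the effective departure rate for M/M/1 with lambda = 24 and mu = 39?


For a stable queue (lambda < mu), throughput = lambda = 24 per hour

24 per hour


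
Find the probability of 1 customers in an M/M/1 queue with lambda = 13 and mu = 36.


rho = 13/36; P(n) = (1-rho)*rho^n = (1-13/36)*(13/36)^1 = 0.2307

0.2307


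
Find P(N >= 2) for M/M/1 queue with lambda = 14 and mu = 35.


P(N >= 2) = rho^2 = (14/35)^2 = 0.16

0.16


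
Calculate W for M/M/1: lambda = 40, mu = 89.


W = 1/(mu - lambda) = 1/(89 - 40) = 0.0204 hours

0.0204 hours


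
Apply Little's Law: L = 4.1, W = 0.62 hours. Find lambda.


lambda = L / W = 4.1 / 0.62 = 6.61 per hour

6.61 per hour


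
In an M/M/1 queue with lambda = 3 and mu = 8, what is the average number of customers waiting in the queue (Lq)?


rho = 3/8; Lq = rho^2/(1-rho) = 0.23

0.23


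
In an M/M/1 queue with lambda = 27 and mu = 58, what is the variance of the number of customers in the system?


rho = 27/58; Var(N) = rho/(1-rho)^2 = 1.63

1.63


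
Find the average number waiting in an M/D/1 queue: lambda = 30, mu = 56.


M/D/1: Lq = rho^2 / (2*(1-rho)) where rho = 30/56; Lq = 0.31

0.31


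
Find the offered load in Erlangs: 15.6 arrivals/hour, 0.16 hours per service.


Offered load a = lambda * E[S] = 15.6 * 0.16 = 2.5 Erlangs

2.5 Erlangs


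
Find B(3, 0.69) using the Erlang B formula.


B(N,A) = (A^N/N!) / sum(A^k/k!, k=0..N) with N=3, A=0.69 = 0.0276

0.0276


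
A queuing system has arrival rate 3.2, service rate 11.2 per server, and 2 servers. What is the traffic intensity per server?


rho = lambda / (c * mu) = 3.2 / (2 * 11.2) = 0.1429

0.1429


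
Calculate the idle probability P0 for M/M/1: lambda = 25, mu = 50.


P0 = 1 - rho = 1 - 25/50 = 0.5

0.5


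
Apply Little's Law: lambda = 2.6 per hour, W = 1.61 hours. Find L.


L = lambda * W = 2.6 * 1.61 = 4.19

4.19


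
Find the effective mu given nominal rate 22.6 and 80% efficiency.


Effective rate = mu * efficiency = 22.6 * 0.8 = 18.08 per hour

18.08 per hour


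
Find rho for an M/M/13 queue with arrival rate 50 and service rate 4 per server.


rho = lambda/(c*mu) = 50/(13*4) = 0.9615

0.9615


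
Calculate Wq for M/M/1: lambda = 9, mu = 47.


rho = 9/47; Wq = rho/(mu - lambda) = 0.005 hours

0.005 hours


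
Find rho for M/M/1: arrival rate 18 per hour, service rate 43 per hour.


rho = lambda/mu = 18/43 = 0.4186

0.4186


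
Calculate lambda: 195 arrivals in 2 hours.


lambda = total arrivals / time = 195 / 2 = 97.5 per hour

97.5 per hour


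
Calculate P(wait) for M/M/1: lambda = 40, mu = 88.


P(wait) = rho = lambda/mu = 40/88 = 0.4545

0.4545


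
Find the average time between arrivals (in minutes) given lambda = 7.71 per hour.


Mean interarrival time = 60/lambda = 60/7.71 = 7.78 minutes

7.78 minutes


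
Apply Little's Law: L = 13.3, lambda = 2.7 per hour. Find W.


W = L / lambda = 13.3 / 2.7 = 4.9259 hours

4.9259 hours


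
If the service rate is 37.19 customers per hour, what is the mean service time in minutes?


Mean service time = 60/mu = 60/37.19 = 1.61 minutes

1.61 minutes


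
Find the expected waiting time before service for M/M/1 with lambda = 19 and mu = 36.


rho = 19/36; Wq = rho/(mu - lambda) = 0.031 hours

0.031 hours


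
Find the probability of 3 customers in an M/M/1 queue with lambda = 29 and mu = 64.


rho = 29/64; P(n) = (1-rho)*rho^n = (1-29/64)*(29/64)^3 = 0.0509

0.0509


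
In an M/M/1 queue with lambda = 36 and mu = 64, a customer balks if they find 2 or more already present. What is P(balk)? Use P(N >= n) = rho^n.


P(N >= 2) = rho^2 = (36/64)^2 = 0.3164

0.3164


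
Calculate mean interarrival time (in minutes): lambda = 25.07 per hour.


Mean interarrival time = 60/lambda = 60/25.07 = 2.39 minutes

2.39 minutes


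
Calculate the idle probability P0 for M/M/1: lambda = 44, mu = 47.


P0 = 1 - rho = 1 - 44/47 = 0.0638

0.0638


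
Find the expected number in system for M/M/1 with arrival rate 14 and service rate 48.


rho = 14/48; L = rho/(1-rho) = 0.41

0.41


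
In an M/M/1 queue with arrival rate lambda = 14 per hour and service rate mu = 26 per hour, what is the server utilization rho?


rho = lambda/mu = 14/26 = 0.5385

0.5385


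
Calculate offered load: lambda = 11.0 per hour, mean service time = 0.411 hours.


Offered load a = lambda * E[S] = 11.0 * 0.411 = 4.52 Erlangs

4.52 Erlangs


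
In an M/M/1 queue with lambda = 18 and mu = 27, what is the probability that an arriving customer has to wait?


P(wait) = rho = lambda/mu = 18/27 = 0.6667

0.6667


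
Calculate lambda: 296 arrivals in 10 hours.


lambda = total arrivals / time = 296 / 10 = 29.6 per hour

29.6 per hour


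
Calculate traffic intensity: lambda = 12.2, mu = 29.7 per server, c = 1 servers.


rho = lambda / (c * mu) = 12.2 / (1 * 29.7) = 0.4108

0.4108


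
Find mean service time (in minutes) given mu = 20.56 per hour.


Mean service time = 60/mu = 60/20.56 = 2.92 minutes

2.92 minutes


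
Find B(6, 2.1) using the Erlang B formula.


B(N,A) = (A^N/N!) / sum(A^k/k!, k=0..N) with N=6, A=2.1 = 0.0147

0.0147


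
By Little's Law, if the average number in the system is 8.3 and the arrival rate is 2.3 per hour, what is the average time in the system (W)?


W = L / lambda = 8.3 / 2.3 = 3.6087 hours

3.6087 hours


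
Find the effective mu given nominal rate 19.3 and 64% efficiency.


Effective rate = mu * efficiency = 19.3 * 0.64 = 12.35 per hour

12.35 per hour


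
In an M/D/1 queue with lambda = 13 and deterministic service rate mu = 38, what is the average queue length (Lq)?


M/D/1: Lq = rho^2 / (2*(1-rho)) where rho = 13/38; Lq = 0.09

0.09


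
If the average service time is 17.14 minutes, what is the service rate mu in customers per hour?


mu = 60 / avg_service_time = 60 / 17.14 = 3.5 per hour

3.5 per hour


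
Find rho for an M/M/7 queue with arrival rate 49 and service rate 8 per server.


rho = lambda/(c*mu) = 49/(7*8) = 0.875

0.875


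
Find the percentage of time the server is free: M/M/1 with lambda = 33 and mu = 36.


Idle fraction = (1 - rho) * 100 = (1 - 33/36) * 100 = 8.3%

8.3%


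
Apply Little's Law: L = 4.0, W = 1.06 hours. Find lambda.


lambda = L / W = 4.0 / 1.06 = 3.77 per hour

3.77 per hour


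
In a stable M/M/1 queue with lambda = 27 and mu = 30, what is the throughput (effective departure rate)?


For a stable queue (lambda < mu), throughput = lambda = 27 per hour

27 per hour


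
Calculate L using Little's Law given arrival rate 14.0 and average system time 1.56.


L = lambda * W = 14.0 * 1.56 = 21.84

21.84


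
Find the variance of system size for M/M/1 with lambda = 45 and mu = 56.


rho = 45/56; Var(N) = rho/(1-rho)^2 = 20.83

20.83


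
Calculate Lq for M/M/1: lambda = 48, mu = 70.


rho = 48/70; Lq = rho^2/(1-rho) = 1.5

1.5


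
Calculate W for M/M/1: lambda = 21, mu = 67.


W = 1/(mu - lambda) = 1/(67 - 21) = 0.0217 hours

0.0217 hours


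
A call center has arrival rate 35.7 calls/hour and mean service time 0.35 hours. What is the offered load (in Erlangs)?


Offered load a = lambda * E[S] = 35.7 * 0.35 = 12.5 Erlangs

12.5 Erlangs


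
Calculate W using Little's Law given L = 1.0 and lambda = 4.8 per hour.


W = L / lambda = 1.0 / 4.8 = 0.2083 hours

0.2083 hours


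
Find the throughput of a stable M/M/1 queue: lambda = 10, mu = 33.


For a stable queue (lambda < mu), throughput = lambda = 10 per hour

10 per hour


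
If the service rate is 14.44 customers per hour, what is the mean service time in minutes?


Mean service time = 60/mu = 60/14.44 = 4.16 minutes

4.16 minutes


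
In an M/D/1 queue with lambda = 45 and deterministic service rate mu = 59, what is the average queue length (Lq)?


M/D/1: Lq = rho^2 / (2*(1-rho)) where rho = 45/59; Lq = 1.23

1.23


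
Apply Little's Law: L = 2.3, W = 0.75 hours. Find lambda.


lambda = L / W = 2.3 / 0.75 = 3.07 per hour

3.07 per hour


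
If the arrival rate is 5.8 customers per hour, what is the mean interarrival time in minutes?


Mean interarrival time = 60/lambda = 60/5.8 = 10.34 minutes

10.34 minutes


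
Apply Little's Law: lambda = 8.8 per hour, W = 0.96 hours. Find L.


L = lambda * W = 8.8 * 0.96 = 8.45

8.45


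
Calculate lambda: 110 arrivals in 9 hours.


lambda = total arrivals / time = 110 / 9 = 12.22 per hour

12.22 per hour


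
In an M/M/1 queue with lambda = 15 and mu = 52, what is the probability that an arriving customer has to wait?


P(wait) = rho = lambda/mu = 15/52 = 0.2885

0.2885


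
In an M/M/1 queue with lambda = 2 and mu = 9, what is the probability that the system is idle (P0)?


P0 = 1 - rho = 1 - 2/9 = 0.7778

0.7778


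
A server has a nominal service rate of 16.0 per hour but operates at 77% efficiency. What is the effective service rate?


Effective rate = mu * efficiency = 16.0 * 0.77 = 12.32 per hour

12.32 per hour


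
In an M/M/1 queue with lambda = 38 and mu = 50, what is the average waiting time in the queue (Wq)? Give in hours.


rho = 38/50; Wq = rho/(mu - lambda) = 0.0633 hours

0.0633 hours


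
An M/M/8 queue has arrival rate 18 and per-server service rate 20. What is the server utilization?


rho = lambda/(c*mu) = 18/(8*20) = 0.1125

0.1125


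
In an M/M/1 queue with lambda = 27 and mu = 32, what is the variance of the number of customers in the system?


rho = 27/32; Var(N) = rho/(1-rho)^2 = 34.56

34.56


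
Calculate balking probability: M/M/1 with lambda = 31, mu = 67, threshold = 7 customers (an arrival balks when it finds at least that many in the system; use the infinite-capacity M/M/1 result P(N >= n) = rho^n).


P(N >= 7) = rho^7 = (31/67)^7 = 0.0045

0.0045


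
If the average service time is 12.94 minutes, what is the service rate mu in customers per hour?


mu = 60 / avg_service_time = 60 / 12.94 = 4.64 per hour

4.64 per hour


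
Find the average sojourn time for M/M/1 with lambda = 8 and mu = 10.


W = 1/(mu - lambda) = 1/(10 - 8) = 0.5 hours

0.5 hours


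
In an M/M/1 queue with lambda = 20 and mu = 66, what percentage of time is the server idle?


Idle fraction = (1 - rho) * 100 = (1 - 20/66) * 100 = 69.7%

69.7%


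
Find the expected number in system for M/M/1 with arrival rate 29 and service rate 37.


rho = 29/37; L = rho/(1-rho) = 3.63

3.63


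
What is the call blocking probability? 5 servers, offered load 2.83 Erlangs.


B(N,A) = (A^N/N!) / sum(A^k/k!, k=0..N) with N=5, A=2.83 = 0.0958

0.0958


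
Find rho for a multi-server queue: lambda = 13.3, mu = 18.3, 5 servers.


rho = lambda / (c * mu) = 13.3 / (5 * 18.3) = 0.1454

0.1454


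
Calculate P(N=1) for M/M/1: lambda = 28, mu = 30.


rho = 28/30; P(n) = (1-rho)*rho^n = (1-28/30)*(28/30)^1 = 0.0622

0.0622


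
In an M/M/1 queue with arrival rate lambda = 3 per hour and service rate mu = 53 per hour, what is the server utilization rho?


rho = lambda/mu = 3/53 = 0.0566

0.0566


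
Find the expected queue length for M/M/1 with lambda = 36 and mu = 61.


rho = 36/61; Lq = rho^2/(1-rho) = 0.85

0.85


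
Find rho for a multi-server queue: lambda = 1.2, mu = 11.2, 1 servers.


rho = lambda / (c * mu) = 1.2 / (1 * 11.2) = 0.1071

0.1071


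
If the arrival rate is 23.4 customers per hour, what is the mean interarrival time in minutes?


Mean interarrival time = 60/lambda = 60/23.4 = 2.56 minutes

2.56 minutes


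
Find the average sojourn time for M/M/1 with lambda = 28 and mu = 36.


W = 1/(mu - lambda) = 1/(36 - 28) = 0.125 hours

0.125 hours


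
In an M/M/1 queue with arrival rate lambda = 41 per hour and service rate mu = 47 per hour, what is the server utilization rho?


rho = lambda/mu = 41/47 = 0.8723

0.8723


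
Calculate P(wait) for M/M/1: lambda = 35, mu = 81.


P(wait) = rho = lambda/mu = 35/81 = 0.4321

0.4321


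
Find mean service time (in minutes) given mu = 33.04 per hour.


Mean service time = 60/mu = 60/33.04 = 1.82 minutes

1.82 minutes


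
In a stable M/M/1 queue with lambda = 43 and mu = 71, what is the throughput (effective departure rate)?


For a stable queue (lambda < mu), throughput = lambda = 43 per hour

43 per hour


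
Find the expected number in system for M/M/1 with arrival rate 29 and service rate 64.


rho = 29/64; L = rho/(1-rho) = 0.83

0.83


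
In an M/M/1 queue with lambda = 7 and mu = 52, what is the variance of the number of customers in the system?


rho = 7/52; Var(N) = rho/(1-rho)^2 = 0.18

0.18


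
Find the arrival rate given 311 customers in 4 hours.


lambda = total arrivals / time = 311 / 4 = 77.75 per hour

77.75 per hour


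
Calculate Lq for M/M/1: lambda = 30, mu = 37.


rho = 30/37; Lq = rho^2/(1-rho) = 3.47

3.47


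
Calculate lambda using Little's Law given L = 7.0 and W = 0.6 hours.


lambda = L / W = 7.0 / 0.6 = 11.67 per hour

11.67 per hour


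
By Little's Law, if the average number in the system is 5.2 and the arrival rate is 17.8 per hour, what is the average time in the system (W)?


W = L / lambda = 5.2 / 17.8 = 0.2921 hours

0.2921 hours


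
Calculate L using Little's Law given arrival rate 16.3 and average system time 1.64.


L = lambda * W = 16.3 * 1.64 = 26.73

26.73


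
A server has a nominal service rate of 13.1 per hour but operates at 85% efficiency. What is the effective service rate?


Effective rate = mu * efficiency = 13.1 * 0.85 = 11.14 per hour

11.14 per hour


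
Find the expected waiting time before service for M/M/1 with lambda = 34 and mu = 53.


rho = 34/53; Wq = rho/(mu - lambda) = 0.0338 hours

0.0338 hours


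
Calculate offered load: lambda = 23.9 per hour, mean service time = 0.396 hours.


Offered load a = lambda * E[S] = 23.9 * 0.396 = 9.46 Erlangs

9.46 Erlangs


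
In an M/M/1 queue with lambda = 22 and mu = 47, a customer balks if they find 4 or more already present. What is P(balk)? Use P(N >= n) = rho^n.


P(N >= 4) = rho^4 = (22/47)^4 = 0.048

0.048


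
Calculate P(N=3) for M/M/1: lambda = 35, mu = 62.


rho = 35/62; P(n) = (1-rho)*rho^n = (1-35/62)*(35/62)^3 = 0.0783

0.0783


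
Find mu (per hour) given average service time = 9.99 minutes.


mu = 60 / avg_service_time = 60 / 9.99 = 6.01 per hour

6.01 per hour


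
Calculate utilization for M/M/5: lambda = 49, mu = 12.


rho = lambda/(c*mu) = 49/(5*12) = 0.8167

0.8167


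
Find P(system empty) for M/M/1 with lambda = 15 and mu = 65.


P0 = 1 - rho = 1 - 15/65 = 0.7692

0.7692


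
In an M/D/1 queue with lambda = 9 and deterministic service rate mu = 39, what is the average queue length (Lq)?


M/D/1: Lq = rho^2 / (2*(1-rho)) where rho = 9/39; Lq = 0.03

0.03


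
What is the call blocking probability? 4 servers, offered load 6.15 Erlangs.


B(N,A) = (A^N/N!) / sum(A^k/k!, k=0..N) with N=4, A=6.15 = 0.479

0.479


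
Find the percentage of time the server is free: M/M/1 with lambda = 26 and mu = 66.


Idle fraction = (1 - rho) * 100 = (1 - 26/66) * 100 = 60.6%

60.6%


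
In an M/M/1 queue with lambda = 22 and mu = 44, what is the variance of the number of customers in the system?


rho = 22/44; Var(N) = rho/(1-rho)^2 = 2.0

2.0


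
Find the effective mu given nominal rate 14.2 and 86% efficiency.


Effective rate = mu * efficiency = 14.2 * 0.86 = 12.21 per hour

12.21 per hour


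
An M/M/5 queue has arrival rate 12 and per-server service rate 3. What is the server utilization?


rho = lambda/(c*mu) = 12/(5*3) = 0.8

0.8


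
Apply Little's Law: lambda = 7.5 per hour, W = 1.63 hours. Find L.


L = lambda * W = 7.5 * 1.63 = 12.23

12.23


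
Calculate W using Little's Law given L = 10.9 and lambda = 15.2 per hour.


W = L / lambda = 10.9 / 15.2 = 0.7171 hours

0.7171 hours


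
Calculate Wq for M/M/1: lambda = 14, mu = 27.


rho = 14/27; Wq = rho/(mu - lambda) = 0.0399 hours

0.0399 hours


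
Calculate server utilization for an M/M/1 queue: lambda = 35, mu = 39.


rho = lambda/mu = 35/39 = 0.8974

0.8974


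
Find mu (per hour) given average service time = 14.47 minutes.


mu = 60 / avg_service_time = 60 / 14.47 = 4.15 per hour

4.15 per hour


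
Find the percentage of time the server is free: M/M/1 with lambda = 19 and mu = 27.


Idle fraction = (1 - rho) * 100 = (1 - 19/27) * 100 = 29.6%

29.6%


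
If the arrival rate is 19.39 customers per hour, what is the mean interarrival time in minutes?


Mean interarrival time = 60/lambda = 60/19.39 = 3.09 minutes

3.09 minutes


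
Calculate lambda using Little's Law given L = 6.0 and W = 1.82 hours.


lambda = L / W = 6.0 / 1.82 = 3.3 per hour

3.3 per hour


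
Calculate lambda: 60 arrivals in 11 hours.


lambda = total arrivals / time = 60 / 11 = 5.45 per hour

5.45 per hour


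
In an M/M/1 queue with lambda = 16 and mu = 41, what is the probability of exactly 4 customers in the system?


rho = 16/41; P(n) = (1-rho)*rho^n = (1-16/41)*(16/41)^4 = 0.0141

0.0141


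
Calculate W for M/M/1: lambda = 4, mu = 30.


W = 1/(mu - lambda) = 1/(30 - 4) = 0.0385 hours

0.0385 hours


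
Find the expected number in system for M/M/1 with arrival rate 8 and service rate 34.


rho = 8/34; L = rho/(1-rho) = 0.31

0.31


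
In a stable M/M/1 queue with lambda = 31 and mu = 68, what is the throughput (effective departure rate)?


For a stable queue (lambda < mu), throughput = lambda = 31 per hour

31 per hour


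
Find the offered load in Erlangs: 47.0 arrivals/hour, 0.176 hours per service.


Offered load a = lambda * E[S] = 47.0 * 0.176 = 8.27 Erlangs

8.27 Erlangs


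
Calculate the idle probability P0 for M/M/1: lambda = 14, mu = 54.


P0 = 1 - rho = 1 - 14/54 = 0.7407

0.7407


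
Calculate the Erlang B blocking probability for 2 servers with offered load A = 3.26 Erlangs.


B(N,A) = (A^N/N!) / sum(A^k/k!, k=0..N) with N=2, A=3.26 = 0.555

0.555


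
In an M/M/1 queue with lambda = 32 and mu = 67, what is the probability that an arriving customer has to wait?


P(wait) = rho = lambda/mu = 32/67 = 0.4776

0.4776


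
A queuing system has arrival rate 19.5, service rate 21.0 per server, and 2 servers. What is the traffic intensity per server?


rho = lambda / (c * mu) = 19.5 / (2 * 21.0) = 0.4643

0.4643


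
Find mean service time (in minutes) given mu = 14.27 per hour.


Mean service time = 60/mu = 60/14.27 = 4.2 minutes

4.2 minutes


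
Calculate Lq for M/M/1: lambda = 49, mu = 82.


rho = 49/82; Lq = rho^2/(1-rho) = 0.89

0.89


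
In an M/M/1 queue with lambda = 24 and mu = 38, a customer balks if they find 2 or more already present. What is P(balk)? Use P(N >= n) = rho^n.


P(N >= 2) = rho^2 = (24/38)^2 = 0.3989

0.3989


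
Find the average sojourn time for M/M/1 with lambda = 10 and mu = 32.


W = 1/(mu - lambda) = 1/(32 - 10) = 0.0455 hours

0.0455 hours


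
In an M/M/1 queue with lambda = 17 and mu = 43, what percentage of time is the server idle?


Idle fraction = (1 - rho) * 100 = (1 - 17/43) * 100 = 60.5%

60.5%


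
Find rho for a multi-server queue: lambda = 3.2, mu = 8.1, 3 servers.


rho = lambda / (c * mu) = 3.2 / (3 * 8.1) = 0.1317

0.1317
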